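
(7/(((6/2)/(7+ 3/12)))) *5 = 1015/12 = 84.58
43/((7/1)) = 43/7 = 6.14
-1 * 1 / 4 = -1 / 4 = -0.25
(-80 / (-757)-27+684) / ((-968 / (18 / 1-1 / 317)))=-2837832445 / 232289992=-12.22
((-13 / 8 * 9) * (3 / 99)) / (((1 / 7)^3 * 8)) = -13377 / 704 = -19.00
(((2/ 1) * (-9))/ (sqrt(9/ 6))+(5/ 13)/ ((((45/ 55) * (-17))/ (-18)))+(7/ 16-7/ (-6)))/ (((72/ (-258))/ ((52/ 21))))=-958771/ 51408+1118 * sqrt(6)/ 21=111.76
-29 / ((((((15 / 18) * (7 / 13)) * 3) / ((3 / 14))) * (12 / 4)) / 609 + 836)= -32799 / 945551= -0.03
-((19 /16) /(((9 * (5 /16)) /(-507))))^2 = -10310521 /225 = -45824.54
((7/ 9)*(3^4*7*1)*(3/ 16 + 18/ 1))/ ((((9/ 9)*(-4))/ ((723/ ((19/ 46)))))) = -2134016199/ 608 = -3509895.06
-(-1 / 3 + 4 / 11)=-1 / 33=-0.03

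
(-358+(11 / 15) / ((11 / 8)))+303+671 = 9248 / 15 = 616.53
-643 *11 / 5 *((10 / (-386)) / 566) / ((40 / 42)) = 148533 / 2184760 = 0.07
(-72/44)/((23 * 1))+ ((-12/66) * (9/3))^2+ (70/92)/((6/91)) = 392945/33396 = 11.77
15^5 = 759375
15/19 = 0.79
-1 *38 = -38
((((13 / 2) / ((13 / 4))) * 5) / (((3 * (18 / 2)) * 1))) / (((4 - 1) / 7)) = 70 / 81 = 0.86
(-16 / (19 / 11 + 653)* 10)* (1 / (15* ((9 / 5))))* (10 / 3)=-8800 / 291681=-0.03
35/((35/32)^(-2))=42875/1024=41.87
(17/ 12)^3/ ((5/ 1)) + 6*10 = 523313/ 8640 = 60.57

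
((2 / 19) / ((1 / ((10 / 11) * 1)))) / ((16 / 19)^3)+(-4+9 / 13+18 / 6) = -21591 / 146432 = -0.15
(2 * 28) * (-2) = -112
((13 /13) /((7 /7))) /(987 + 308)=1 /1295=0.00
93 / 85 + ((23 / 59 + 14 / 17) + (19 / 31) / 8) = 2965141 / 1243720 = 2.38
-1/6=-0.17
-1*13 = -13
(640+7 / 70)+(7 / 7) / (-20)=12801 / 20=640.05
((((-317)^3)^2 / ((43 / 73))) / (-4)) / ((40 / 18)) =-666685397572221033 / 3440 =-193803894643087.51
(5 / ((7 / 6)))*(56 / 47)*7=1680 / 47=35.74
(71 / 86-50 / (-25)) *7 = 1701 / 86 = 19.78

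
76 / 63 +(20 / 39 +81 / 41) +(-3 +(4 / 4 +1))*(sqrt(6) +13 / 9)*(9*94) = -846*sqrt(6) - 40909471 / 33579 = -3290.57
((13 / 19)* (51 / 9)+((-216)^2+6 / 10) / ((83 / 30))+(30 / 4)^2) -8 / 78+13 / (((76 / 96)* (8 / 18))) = 4172561147 / 246012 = 16960.80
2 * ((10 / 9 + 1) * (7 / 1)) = 266 / 9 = 29.56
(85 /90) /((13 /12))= 34 /39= 0.87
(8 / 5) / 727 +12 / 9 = 14564 / 10905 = 1.34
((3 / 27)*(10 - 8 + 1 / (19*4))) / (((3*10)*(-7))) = -17 / 15960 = -0.00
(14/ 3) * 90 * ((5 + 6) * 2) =9240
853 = 853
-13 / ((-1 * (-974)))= -13 / 974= -0.01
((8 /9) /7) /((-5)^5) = -8 /196875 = -0.00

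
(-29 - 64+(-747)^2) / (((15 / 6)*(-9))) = -371944 / 15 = -24796.27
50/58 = 25/29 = 0.86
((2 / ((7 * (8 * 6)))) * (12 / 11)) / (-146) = -1 / 22484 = -0.00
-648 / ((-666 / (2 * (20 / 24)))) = 60 / 37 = 1.62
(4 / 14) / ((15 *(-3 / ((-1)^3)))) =2 / 315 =0.01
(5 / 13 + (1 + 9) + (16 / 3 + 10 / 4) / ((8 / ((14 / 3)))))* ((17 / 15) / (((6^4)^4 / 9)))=237949 / 4400931455631360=0.00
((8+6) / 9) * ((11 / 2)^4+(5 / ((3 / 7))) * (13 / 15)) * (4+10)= 6528025 / 324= 20148.23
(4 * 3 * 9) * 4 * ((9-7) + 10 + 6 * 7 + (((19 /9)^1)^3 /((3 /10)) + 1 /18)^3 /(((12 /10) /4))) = 51932002765621516 /1162261467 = 44681858.81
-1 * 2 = -2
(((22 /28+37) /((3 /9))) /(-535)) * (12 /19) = -9522 /71155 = -0.13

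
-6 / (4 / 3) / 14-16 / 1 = -457 / 28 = -16.32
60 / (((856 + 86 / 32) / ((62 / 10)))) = 5952 / 13739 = 0.43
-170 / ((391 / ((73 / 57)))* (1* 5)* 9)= -146 / 11799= -0.01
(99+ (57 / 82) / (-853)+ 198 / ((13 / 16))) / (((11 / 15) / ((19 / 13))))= 682.99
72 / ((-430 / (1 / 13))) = -36 / 2795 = -0.01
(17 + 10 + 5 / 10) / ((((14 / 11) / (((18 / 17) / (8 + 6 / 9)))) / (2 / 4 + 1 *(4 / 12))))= 27225 / 12376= 2.20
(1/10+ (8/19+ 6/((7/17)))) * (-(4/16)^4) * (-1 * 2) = 20073/170240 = 0.12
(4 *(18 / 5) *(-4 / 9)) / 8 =-4 / 5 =-0.80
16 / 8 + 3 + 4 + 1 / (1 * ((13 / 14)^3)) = 10.25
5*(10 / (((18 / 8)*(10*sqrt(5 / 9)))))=4*sqrt(5) / 3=2.98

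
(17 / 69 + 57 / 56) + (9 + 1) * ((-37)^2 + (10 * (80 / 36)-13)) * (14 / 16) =139807735 / 11592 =12060.71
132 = 132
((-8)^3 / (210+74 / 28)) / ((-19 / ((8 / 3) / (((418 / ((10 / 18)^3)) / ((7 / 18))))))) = 12544000 / 232685871561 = 0.00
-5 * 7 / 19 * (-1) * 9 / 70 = 9 / 38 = 0.24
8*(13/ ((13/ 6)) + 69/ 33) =712/ 11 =64.73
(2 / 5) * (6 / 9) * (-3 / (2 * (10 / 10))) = -2 / 5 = -0.40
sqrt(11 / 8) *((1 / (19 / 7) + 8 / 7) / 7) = 201 *sqrt(22) / 3724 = 0.25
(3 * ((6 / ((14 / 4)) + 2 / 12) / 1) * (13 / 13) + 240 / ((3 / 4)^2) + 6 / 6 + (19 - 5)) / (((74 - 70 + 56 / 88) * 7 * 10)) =206657 / 149940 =1.38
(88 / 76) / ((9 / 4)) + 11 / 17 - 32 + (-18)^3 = -17043271 / 2907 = -5862.84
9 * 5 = 45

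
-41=-41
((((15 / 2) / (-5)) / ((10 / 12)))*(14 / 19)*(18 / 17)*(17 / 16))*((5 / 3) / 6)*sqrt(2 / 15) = -21*sqrt(30) / 760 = -0.15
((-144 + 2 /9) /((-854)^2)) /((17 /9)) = -647 /6199186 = -0.00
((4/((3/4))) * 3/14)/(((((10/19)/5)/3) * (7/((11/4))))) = 627/49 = 12.80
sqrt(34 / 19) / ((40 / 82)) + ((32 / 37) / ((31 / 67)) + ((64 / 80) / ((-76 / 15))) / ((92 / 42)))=1801595 / 1002478 + 41 *sqrt(646) / 380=4.54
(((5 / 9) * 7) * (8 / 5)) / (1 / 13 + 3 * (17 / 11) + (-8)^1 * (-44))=4004 / 229545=0.02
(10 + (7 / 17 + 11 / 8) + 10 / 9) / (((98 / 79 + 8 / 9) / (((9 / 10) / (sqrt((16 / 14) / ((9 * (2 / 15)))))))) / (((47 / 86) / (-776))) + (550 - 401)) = -0.00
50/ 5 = 10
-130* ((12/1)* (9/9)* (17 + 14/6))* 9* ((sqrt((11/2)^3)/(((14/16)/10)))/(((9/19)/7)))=-591315086.34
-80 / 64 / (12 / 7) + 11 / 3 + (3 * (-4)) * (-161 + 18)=27503 / 16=1718.94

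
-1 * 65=-65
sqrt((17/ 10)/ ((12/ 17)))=17 * sqrt(30)/ 60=1.55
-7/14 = -1/2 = -0.50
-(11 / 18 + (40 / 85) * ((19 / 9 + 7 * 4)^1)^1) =-4523 / 306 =-14.78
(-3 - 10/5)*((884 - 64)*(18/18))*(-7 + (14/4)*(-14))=229600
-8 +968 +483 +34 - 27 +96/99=47882/33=1450.97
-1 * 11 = -11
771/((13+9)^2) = 771/484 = 1.59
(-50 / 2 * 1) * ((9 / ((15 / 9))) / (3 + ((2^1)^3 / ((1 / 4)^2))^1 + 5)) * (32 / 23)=-540 / 391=-1.38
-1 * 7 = -7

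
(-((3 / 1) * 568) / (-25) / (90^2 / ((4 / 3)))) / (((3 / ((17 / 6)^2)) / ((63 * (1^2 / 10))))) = 143633 / 759375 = 0.19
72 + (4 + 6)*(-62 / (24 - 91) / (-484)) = 583549 / 8107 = 71.98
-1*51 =-51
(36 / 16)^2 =81 / 16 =5.06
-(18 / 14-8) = 47 / 7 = 6.71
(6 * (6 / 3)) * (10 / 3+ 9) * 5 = 740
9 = 9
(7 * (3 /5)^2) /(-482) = -63 /12050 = -0.01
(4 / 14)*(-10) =-20 / 7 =-2.86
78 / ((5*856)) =39 / 2140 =0.02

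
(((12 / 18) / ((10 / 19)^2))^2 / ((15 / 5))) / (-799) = -130321 / 53932500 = -0.00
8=8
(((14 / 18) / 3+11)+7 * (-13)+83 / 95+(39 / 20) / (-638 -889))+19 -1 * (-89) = 152135467 / 5222340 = 29.13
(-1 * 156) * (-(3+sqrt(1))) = 624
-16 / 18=-8 / 9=-0.89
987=987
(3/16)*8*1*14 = 21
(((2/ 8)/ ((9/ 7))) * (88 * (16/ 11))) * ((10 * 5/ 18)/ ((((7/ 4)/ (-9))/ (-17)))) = 54400/ 9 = 6044.44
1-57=-56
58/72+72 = 2621/36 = 72.81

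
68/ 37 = 1.84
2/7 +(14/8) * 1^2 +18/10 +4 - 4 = 3.84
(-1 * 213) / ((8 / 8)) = -213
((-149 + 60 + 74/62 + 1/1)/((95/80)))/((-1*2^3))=5382/589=9.14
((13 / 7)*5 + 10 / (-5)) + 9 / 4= 267 / 28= 9.54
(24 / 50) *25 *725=8700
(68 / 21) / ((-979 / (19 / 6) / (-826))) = 8.65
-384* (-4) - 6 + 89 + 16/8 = 1621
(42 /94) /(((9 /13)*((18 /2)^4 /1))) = 91 /925101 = 0.00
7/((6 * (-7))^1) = -1/6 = -0.17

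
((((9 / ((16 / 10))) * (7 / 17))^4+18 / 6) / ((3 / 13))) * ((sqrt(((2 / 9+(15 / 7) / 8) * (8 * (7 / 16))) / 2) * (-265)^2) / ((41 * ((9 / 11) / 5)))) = 181962648989889625 * sqrt(494) / 3029655453696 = 1334911.53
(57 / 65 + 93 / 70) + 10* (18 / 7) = 25407 / 910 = 27.92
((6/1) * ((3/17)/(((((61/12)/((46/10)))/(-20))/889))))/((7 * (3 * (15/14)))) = -3925824/5185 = -757.15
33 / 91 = 0.36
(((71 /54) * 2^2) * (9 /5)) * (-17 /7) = -2414 /105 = -22.99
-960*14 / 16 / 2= -420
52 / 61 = 0.85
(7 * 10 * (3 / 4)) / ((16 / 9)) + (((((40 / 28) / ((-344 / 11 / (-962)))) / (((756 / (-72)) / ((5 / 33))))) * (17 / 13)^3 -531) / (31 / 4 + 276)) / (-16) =3450981634981 / 116396411040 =29.65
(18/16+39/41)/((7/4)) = 681/574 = 1.19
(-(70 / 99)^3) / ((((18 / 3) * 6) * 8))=-42875 / 34930764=-0.00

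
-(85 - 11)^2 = -5476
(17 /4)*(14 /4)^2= 833 /16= 52.06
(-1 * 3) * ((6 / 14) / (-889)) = 9 / 6223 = 0.00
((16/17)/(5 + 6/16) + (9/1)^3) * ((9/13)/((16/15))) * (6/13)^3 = 1942883415/41756182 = 46.53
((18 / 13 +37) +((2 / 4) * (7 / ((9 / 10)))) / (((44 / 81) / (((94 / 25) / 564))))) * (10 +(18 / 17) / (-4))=72764723 / 194480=374.15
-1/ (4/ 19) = -19/ 4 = -4.75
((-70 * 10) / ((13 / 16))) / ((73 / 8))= -89600 / 949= -94.42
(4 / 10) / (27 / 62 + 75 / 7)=0.04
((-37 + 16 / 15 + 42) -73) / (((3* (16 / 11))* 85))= -2761 / 15300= -0.18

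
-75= -75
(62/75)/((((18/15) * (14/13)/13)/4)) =10478/315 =33.26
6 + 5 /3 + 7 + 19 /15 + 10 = 389 /15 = 25.93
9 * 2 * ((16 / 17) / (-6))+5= 37 / 17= 2.18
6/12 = 1/2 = 0.50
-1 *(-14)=14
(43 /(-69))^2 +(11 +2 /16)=438521 /38088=11.51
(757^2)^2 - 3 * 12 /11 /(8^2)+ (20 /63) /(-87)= 316778711433110207 /964656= 328385156400.95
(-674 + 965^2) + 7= 930558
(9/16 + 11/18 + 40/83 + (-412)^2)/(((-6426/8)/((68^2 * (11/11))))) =-137958405100/141183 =-977160.18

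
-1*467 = -467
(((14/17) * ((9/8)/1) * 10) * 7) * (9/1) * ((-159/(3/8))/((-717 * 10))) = 140238/4063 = 34.52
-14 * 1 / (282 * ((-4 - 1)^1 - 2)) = 1 / 141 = 0.01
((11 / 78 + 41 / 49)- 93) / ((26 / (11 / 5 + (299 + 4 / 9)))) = -2387048983 / 2235870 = -1067.62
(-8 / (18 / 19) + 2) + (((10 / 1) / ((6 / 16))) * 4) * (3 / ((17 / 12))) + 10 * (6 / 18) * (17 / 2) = 37909 / 153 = 247.77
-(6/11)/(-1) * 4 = 24/11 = 2.18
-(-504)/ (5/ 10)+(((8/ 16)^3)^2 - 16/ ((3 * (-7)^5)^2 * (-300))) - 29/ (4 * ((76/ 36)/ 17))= 220178051657326489/ 231855684379200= 949.63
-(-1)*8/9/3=8/27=0.30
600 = 600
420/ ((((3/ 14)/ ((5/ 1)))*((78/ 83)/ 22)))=8947400/ 39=229420.51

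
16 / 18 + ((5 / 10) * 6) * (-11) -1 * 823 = -7696 / 9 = -855.11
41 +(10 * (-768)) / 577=15977 / 577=27.69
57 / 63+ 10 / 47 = 1103 / 987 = 1.12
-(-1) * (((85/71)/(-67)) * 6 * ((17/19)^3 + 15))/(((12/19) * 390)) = -916283/133947606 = -0.01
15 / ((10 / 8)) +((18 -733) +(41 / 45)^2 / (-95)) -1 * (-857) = 153.99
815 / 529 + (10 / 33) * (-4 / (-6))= 1.74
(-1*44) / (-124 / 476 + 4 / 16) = 20944 / 5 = 4188.80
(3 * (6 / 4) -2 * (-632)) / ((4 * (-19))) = -2537 / 152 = -16.69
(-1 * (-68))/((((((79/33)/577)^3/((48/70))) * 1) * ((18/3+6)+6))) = 625917232323504/17256365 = 36271673.22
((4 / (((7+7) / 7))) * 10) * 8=160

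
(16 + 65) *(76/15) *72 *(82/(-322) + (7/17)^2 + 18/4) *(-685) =-4157901550224/46529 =-89361506.81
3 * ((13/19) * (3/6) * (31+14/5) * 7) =46137/190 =242.83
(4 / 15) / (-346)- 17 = -44117 / 2595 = -17.00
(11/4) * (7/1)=77/4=19.25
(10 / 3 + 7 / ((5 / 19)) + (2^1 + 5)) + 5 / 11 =6169 / 165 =37.39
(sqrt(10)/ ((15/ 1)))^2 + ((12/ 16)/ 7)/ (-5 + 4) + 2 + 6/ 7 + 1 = 683/ 180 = 3.79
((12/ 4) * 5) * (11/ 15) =11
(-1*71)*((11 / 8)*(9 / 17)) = -7029 / 136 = -51.68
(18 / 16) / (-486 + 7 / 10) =-45 / 19412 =-0.00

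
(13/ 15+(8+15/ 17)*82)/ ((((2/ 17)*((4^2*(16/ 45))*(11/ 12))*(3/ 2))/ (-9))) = -5020677/ 704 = -7131.64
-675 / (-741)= 225 / 247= 0.91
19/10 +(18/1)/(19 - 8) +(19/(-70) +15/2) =8289/770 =10.76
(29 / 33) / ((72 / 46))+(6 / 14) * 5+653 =5452837 / 8316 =655.70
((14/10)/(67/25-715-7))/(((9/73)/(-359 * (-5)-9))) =-651890/23121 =-28.19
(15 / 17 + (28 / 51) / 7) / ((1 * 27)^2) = 49 / 37179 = 0.00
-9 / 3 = -3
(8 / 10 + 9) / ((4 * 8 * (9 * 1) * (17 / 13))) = 637 / 24480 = 0.03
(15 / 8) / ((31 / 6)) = 45 / 124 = 0.36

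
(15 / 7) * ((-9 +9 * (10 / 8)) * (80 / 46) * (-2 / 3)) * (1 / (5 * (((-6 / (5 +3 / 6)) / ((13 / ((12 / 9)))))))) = 6435 / 644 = 9.99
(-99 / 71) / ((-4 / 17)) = 1683 / 284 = 5.93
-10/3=-3.33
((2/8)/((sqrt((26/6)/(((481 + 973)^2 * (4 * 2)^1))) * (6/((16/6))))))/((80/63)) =5089 * sqrt(78)/260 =172.86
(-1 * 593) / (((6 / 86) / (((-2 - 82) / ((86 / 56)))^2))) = -1093473024 / 43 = -25429605.21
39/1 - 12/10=189/5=37.80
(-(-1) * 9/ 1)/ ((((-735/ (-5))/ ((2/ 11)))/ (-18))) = -108/ 539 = -0.20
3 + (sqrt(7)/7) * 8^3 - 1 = 2 + 512 * sqrt(7)/7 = 195.52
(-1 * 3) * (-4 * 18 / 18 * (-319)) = -3828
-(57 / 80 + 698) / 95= -55897 / 7600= -7.35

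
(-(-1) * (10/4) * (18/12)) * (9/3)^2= 135/4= 33.75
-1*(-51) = 51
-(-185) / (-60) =-37 / 12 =-3.08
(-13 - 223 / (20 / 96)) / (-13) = 5417 / 65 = 83.34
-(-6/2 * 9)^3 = 19683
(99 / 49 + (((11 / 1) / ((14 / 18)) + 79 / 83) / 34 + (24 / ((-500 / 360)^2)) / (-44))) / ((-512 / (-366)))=23721004059 / 15210580000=1.56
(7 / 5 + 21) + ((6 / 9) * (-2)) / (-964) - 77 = -197374 / 3615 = -54.60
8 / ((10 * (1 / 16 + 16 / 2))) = 64 / 645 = 0.10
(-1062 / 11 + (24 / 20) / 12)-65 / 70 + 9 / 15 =-37258 / 385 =-96.77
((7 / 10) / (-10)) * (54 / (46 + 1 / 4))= -378 / 4625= -0.08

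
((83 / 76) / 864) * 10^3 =10375 / 8208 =1.26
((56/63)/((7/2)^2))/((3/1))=32/1323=0.02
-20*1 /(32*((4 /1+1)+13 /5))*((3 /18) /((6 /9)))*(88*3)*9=-7425 /152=-48.85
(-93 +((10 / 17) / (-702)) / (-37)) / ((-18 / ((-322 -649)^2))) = 9679414073861 / 1987011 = 4871343.98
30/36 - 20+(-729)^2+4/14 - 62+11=22317587/42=531371.12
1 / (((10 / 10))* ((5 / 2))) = 2 / 5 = 0.40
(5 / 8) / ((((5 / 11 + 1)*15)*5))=11 / 1920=0.01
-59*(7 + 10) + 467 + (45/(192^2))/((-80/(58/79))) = -1387528221/2588672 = -536.00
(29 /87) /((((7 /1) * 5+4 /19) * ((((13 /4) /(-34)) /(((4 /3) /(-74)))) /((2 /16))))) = 646 /2896101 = 0.00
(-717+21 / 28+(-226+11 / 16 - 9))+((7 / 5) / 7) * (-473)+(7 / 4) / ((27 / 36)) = -250279 / 240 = -1042.83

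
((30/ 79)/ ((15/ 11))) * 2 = 44/ 79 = 0.56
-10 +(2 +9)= 1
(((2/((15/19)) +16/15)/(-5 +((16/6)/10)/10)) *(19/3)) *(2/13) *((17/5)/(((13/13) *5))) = -11628/24245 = -0.48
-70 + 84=14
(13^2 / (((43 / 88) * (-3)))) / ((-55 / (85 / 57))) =22984 / 7353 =3.13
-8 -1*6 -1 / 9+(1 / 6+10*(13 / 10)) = -17 / 18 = -0.94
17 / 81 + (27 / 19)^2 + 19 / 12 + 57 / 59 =32977231 / 6900876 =4.78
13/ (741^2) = 1/ 42237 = 0.00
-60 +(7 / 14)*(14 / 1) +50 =-3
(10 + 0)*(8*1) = 80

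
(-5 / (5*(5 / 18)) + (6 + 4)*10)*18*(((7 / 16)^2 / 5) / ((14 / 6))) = 45549 / 1600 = 28.47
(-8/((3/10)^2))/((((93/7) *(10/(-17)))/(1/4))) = 2.84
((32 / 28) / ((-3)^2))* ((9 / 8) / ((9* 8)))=1 / 504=0.00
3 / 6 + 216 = 433 / 2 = 216.50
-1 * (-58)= 58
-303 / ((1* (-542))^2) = -303 / 293764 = -0.00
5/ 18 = 0.28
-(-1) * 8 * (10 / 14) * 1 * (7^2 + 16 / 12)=6040 / 21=287.62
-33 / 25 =-1.32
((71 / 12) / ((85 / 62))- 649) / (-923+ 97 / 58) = 0.70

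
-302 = -302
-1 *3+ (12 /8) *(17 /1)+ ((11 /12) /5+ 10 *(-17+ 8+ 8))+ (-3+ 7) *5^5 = 750761 /60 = 12512.68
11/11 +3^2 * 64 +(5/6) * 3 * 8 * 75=2077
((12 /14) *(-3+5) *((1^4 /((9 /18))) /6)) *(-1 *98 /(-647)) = 56 /647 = 0.09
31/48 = 0.65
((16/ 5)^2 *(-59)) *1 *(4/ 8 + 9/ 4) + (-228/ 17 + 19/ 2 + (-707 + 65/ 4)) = -4005373/ 1700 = -2356.10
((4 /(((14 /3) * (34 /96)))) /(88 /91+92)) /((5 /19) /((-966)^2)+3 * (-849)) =-1843916256 /180407082120485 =-0.00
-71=-71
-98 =-98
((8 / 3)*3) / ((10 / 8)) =32 / 5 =6.40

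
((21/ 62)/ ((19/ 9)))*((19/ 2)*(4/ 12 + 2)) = 441/ 124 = 3.56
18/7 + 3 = 5.57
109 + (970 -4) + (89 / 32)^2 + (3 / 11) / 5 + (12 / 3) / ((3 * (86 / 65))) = 7874093383 / 7265280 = 1083.80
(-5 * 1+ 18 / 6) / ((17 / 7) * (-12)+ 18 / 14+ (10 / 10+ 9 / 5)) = 70 / 877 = 0.08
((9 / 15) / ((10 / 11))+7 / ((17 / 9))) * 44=81642 / 425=192.10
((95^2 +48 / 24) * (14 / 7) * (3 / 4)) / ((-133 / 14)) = -27081 / 19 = -1425.32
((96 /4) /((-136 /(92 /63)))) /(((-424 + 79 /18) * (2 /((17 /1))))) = 276 /52871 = 0.01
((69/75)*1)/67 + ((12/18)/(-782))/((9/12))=0.01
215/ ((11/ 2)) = 430/ 11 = 39.09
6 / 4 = 3 / 2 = 1.50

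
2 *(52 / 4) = 26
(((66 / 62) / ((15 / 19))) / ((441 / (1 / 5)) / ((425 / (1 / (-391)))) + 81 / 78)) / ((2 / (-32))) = -577916768 / 27462249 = -21.04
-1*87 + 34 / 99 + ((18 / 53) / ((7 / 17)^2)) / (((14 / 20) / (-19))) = -253807261 / 1799721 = -141.03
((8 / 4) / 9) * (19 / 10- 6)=-41 / 45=-0.91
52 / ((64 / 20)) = 65 / 4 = 16.25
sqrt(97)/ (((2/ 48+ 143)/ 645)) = 15480*sqrt(97)/ 3433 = 44.41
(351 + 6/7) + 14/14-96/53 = 130238/371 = 351.05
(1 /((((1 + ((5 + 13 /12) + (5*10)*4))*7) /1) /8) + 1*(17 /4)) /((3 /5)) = 296099 /41748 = 7.09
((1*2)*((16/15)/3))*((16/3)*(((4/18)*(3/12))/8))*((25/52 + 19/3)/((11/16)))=136064/521235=0.26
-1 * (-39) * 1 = 39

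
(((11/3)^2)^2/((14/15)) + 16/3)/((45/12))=150442/2835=53.07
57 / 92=0.62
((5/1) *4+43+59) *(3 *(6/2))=1098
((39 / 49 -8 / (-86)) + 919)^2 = 3756642498436 / 4439449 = 846195.66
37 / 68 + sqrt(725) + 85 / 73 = 28.63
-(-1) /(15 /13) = 13 /15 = 0.87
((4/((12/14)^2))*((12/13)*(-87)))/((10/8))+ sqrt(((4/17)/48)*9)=-22736/65+ sqrt(51)/34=-349.57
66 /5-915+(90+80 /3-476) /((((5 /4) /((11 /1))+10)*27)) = -32552813 /36045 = -903.12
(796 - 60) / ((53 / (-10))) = -7360 / 53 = -138.87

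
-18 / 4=-9 / 2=-4.50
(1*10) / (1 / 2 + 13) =20 / 27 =0.74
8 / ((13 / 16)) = 128 / 13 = 9.85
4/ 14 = 0.29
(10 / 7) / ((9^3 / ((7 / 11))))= 10 / 8019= 0.00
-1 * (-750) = 750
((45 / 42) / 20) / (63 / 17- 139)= -51 / 128800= -0.00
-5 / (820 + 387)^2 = -5 / 1456849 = -0.00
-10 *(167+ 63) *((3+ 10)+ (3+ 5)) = -48300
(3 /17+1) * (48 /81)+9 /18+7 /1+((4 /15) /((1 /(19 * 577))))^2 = 196145974333 /22950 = 8546665.55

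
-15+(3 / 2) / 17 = -507 / 34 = -14.91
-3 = -3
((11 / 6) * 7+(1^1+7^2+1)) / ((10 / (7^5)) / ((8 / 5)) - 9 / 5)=-64370810 / 1814781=-35.47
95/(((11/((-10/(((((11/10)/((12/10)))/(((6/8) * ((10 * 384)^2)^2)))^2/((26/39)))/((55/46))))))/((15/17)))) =-1922366988726455645832217000000.00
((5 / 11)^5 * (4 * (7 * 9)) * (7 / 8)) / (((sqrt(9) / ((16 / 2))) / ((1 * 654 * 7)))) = 52232.37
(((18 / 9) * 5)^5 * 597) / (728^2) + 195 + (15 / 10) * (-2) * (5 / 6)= 2526905 / 8281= 305.14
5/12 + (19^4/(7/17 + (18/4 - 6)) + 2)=-53169895/444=-119752.02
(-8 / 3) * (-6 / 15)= 1.07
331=331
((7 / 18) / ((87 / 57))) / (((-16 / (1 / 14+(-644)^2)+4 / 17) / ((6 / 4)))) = 1.62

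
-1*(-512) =512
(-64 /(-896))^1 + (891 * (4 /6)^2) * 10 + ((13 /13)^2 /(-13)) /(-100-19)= 12252463 /3094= 3960.07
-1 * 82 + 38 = -44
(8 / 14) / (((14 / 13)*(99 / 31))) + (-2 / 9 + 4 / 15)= 5108 / 24255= 0.21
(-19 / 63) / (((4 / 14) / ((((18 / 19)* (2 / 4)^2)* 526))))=-263 / 2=-131.50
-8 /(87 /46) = -368 /87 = -4.23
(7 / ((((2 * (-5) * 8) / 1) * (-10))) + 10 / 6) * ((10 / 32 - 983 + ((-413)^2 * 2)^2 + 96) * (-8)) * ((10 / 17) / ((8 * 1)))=-7487110631144857 / 65280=-114692258442.78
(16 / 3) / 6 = 8 / 9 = 0.89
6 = 6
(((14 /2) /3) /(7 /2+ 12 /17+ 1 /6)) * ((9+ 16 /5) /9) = 7259 /10035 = 0.72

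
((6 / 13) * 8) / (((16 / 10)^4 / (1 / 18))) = 625 / 19968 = 0.03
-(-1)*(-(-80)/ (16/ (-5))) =-25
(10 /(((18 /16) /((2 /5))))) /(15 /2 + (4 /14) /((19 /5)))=0.47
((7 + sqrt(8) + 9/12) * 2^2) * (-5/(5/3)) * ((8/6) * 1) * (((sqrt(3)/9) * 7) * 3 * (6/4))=-1026.05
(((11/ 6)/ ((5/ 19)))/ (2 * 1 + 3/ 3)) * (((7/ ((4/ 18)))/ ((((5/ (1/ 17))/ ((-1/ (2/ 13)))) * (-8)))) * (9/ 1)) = 171171/ 27200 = 6.29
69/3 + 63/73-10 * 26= -17238/73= -236.14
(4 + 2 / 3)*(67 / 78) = 469 / 117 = 4.01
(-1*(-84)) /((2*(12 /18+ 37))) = 126 /113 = 1.12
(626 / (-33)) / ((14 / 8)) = -2504 / 231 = -10.84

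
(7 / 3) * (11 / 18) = 77 / 54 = 1.43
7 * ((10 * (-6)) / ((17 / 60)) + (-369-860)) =-171451 / 17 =-10085.35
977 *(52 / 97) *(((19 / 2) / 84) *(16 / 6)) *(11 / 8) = 217.19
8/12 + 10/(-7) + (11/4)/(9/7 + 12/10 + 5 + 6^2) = -89323/127848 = -0.70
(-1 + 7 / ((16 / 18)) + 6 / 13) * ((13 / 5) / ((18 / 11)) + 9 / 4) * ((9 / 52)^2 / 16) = 4745097 / 89989120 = 0.05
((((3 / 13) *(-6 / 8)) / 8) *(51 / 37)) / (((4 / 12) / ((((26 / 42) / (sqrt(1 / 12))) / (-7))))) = 459 *sqrt(3) / 29008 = 0.03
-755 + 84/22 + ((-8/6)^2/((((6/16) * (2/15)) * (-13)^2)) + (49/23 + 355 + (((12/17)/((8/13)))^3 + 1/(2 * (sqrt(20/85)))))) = -5933896303693/15124690152 + sqrt(17)/4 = -391.30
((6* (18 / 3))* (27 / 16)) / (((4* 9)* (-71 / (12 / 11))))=-81 / 3124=-0.03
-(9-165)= 156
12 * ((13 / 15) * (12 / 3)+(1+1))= 328 / 5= 65.60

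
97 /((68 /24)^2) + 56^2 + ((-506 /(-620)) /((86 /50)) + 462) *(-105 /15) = -68755875 /770474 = -89.24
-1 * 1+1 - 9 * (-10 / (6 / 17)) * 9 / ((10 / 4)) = 918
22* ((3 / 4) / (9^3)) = 11 / 486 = 0.02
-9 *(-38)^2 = -12996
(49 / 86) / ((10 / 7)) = 343 / 860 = 0.40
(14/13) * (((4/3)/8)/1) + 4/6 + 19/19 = 24/13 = 1.85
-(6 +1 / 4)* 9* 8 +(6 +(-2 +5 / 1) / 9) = -1331 / 3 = -443.67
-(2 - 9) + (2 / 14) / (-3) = 146 / 21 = 6.95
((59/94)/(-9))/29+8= 196213/24534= 8.00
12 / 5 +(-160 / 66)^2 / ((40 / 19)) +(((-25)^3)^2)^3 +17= 79235178418457508087158323958 / 5445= 14551915228366851806640650.00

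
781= 781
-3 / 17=-0.18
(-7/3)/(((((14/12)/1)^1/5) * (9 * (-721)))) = 10/6489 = 0.00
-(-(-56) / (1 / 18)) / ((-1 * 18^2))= 28 / 9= 3.11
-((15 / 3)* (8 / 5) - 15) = 7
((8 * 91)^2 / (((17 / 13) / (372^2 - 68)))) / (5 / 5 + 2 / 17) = 952968470272 / 19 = 50156235277.47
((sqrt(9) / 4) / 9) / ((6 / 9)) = 1 / 8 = 0.12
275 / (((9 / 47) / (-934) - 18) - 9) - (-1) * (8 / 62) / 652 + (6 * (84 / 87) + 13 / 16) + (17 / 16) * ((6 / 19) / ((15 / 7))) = -180719495751389 / 52799848428240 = -3.42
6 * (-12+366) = 2124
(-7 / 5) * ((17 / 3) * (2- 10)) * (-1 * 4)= -3808 / 15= -253.87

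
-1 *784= -784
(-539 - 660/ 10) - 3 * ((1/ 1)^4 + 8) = -632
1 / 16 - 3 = -47 / 16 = -2.94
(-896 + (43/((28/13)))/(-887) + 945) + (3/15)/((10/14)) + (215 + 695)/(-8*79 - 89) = 3069432631/63952700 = 48.00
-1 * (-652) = 652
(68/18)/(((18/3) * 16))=17/432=0.04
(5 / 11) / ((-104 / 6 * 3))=-5 / 572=-0.01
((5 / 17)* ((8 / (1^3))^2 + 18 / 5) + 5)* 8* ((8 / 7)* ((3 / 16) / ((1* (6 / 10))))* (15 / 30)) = 4230 / 119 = 35.55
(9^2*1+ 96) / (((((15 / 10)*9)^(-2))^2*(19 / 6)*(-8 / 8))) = -282195171 / 152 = -1856547.18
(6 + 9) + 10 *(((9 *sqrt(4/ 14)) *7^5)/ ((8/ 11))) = 15 + 1188495 *sqrt(14)/ 4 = 1111750.27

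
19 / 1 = 19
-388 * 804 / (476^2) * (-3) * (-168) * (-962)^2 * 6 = -7794740880576 / 2023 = -3853060247.44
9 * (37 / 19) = 333 / 19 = 17.53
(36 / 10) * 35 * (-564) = -71064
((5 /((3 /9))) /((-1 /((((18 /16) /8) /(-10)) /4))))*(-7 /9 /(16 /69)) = -1449 /8192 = -0.18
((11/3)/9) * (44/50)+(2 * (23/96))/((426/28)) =149531/383400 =0.39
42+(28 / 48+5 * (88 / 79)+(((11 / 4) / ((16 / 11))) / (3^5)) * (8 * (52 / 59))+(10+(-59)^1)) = -3589003 / 4530492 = -0.79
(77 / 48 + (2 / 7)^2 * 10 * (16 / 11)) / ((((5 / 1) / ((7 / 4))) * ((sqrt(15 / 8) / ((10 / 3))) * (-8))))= -72223 * sqrt(30) / 1330560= -0.30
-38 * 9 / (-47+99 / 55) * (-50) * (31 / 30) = -44175 / 113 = -390.93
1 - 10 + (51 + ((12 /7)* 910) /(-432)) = 691 /18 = 38.39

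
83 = 83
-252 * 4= -1008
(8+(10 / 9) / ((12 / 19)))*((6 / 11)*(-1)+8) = 21607 / 297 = 72.75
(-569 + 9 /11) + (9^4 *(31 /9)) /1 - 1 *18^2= 238775 /11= 21706.82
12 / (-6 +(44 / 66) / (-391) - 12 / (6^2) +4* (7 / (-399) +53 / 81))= -7220988 / 2279383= -3.17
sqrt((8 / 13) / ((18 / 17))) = 2* sqrt(221) / 39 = 0.76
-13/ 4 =-3.25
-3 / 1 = -3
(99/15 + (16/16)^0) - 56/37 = 6.09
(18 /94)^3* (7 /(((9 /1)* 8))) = 567 /830584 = 0.00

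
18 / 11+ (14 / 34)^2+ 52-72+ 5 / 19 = -1083046 / 60401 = -17.93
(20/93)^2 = 400/8649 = 0.05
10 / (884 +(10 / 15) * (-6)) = 1 / 88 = 0.01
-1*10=-10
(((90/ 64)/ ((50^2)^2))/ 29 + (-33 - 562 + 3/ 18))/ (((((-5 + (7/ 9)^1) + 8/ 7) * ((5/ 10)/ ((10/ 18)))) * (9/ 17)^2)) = 765.78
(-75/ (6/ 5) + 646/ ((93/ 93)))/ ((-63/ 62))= -12059/ 21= -574.24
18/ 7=2.57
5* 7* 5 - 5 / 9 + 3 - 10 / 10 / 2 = 3185 / 18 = 176.94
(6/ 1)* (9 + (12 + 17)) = 228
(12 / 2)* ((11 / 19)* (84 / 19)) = 5544 / 361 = 15.36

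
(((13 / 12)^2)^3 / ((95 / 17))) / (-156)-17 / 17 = -3410333741 / 3404021760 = -1.00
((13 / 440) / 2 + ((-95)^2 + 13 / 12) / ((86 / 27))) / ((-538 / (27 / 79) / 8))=-2895221583 / 201034460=-14.40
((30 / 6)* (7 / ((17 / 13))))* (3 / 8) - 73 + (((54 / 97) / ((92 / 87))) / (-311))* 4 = -5941999411 / 94362376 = -62.97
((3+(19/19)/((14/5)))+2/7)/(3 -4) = -51/14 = -3.64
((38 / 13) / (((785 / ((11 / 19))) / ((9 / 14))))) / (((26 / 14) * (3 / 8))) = 264 / 132665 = 0.00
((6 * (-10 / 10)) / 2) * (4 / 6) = -2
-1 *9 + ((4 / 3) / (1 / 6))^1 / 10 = -41 / 5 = -8.20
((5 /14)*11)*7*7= 385 /2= 192.50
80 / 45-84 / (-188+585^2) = 5471836 / 3078333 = 1.78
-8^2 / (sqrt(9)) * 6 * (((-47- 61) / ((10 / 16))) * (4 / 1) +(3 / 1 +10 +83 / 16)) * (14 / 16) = 376887 / 5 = 75377.40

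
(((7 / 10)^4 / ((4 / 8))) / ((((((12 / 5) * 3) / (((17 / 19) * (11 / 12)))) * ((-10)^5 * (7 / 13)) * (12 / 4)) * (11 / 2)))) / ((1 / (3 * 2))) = -75803 / 205200000000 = -0.00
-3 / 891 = -1 / 297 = -0.00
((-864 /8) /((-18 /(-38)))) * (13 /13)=-228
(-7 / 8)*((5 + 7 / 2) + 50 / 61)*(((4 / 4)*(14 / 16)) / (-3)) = 18571 / 7808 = 2.38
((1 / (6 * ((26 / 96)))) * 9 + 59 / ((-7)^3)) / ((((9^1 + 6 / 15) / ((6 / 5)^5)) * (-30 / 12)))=-372143808 / 654915625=-0.57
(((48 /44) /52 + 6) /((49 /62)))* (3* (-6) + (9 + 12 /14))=-434682 /7007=-62.04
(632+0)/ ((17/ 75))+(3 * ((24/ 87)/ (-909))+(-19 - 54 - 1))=405449618/ 149379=2714.23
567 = 567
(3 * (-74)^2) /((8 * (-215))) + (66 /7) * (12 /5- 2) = -17397 /3010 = -5.78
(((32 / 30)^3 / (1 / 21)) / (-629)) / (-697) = 28672 / 493214625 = 0.00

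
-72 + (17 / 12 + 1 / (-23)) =-19493 / 276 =-70.63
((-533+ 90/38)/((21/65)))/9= -655330/3591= -182.49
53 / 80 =0.66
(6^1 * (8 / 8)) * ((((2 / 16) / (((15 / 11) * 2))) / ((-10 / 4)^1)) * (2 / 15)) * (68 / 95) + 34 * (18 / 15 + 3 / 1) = 5086876 / 35625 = 142.79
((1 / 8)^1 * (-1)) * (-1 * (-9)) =-9 / 8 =-1.12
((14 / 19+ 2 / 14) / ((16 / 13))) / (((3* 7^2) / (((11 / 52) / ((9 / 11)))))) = 1573 / 1251264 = 0.00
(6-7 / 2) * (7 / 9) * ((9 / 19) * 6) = 105 / 19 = 5.53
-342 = -342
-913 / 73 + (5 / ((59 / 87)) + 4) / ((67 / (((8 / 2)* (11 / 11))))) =-3413157 / 288569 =-11.83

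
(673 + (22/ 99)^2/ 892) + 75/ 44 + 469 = 908984393/ 794772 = 1143.70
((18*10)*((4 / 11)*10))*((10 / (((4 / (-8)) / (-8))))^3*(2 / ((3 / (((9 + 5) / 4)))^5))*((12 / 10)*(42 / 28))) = 688414720000 / 33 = 20861052121.21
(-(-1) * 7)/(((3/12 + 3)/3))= 84/13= 6.46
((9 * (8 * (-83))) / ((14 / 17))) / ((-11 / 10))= 507960 / 77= 6596.88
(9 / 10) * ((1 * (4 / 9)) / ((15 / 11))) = 22 / 75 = 0.29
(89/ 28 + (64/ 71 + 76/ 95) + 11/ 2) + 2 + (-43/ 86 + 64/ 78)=4923473/ 387660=12.70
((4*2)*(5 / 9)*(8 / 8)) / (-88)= -5 / 99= -0.05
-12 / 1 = -12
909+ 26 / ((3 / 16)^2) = 14837 / 9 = 1648.56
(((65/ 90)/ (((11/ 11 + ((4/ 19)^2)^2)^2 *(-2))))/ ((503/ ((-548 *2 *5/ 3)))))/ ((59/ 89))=26920475940658690/ 13662089744596191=1.97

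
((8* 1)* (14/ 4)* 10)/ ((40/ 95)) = 665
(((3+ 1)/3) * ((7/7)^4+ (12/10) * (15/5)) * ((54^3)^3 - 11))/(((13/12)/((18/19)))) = 25862122363163517792/1235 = 20940989767743739.10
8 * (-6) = -48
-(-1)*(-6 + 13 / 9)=-41 / 9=-4.56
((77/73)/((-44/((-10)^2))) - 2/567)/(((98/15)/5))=-2484275/1352106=-1.84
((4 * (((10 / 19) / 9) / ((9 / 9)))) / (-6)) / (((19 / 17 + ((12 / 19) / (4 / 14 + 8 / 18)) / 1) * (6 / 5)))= -19550 / 1193049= -0.02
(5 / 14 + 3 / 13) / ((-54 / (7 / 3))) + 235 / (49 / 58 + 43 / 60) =132461237 / 880308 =150.47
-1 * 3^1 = -3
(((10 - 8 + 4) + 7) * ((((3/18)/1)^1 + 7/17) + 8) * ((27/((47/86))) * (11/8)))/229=48423375/1463768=33.08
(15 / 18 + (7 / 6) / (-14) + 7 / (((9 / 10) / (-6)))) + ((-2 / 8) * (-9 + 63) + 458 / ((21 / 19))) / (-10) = -18061 / 210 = -86.00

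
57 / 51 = 19 / 17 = 1.12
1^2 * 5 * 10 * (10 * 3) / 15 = 100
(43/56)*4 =3.07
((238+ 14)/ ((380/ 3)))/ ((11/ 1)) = 0.18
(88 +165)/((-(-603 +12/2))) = 253/597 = 0.42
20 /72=5 /18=0.28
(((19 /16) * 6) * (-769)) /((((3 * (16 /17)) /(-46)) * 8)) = 5712901 /512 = 11158.01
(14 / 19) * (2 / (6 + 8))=2 / 19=0.11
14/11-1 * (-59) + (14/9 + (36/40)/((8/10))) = 49859/792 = 62.95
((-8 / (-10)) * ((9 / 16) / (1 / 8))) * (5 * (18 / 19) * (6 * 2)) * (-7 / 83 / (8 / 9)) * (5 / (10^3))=-15309 / 157700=-0.10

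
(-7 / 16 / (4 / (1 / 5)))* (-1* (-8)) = -7 / 40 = -0.18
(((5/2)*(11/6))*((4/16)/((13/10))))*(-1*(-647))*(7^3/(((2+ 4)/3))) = 61028275/624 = 97801.72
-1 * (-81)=81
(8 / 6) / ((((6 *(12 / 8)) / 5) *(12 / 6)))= 10 / 27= 0.37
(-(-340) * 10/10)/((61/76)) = 25840/61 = 423.61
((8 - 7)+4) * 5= 25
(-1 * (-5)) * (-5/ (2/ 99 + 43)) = -2475/ 4259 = -0.58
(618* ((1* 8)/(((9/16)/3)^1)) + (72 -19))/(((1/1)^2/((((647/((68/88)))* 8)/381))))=1002870704/2159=464507.04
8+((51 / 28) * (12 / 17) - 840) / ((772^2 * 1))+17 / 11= 437983659 / 45890768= 9.54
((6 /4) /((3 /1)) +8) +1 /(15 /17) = 289 /30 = 9.63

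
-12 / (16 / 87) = -65.25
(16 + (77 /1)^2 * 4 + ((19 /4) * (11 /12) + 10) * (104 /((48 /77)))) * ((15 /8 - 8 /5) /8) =16553911 /18432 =898.11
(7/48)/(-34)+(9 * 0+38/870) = 3107/78880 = 0.04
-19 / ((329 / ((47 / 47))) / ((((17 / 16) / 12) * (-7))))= 323 / 9024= 0.04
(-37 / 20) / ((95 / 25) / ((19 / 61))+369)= -37 / 7624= -0.00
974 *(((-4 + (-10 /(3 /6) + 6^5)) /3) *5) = 12584080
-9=-9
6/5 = 1.20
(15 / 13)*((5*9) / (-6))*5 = -43.27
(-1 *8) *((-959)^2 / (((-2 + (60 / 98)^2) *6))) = 4416308162 / 5853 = 754537.53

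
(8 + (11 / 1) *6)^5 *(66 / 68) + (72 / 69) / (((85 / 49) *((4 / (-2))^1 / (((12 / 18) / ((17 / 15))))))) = 2153741723.12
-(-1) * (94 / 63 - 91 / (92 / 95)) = -535987 / 5796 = -92.48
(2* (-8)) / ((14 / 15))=-120 / 7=-17.14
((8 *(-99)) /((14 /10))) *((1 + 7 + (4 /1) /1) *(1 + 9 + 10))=-950400 /7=-135771.43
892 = 892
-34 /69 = -0.49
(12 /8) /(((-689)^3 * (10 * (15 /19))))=-19 /32708276900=-0.00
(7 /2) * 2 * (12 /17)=84 /17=4.94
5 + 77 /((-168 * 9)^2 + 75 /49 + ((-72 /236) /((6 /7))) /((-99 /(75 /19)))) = 5.00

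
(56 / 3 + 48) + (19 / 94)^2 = 1768283 / 26508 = 66.71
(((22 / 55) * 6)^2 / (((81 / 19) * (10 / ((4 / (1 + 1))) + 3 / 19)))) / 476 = 722 / 1311975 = 0.00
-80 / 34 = -40 / 17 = -2.35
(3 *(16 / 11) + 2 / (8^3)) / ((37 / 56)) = 86093 / 13024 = 6.61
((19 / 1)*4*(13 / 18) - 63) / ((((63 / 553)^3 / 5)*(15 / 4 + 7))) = -719836940 / 282123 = -2551.50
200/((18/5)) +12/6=518/9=57.56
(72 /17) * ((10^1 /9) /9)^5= 800000 /6586148313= 0.00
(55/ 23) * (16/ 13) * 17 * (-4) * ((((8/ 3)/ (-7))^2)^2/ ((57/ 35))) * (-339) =877.40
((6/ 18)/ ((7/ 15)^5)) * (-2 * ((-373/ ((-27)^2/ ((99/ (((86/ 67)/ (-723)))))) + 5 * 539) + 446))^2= 16902499390871403125/ 279685287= 60433995553.26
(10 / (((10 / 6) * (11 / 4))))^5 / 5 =7962624 / 805255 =9.89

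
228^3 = 11852352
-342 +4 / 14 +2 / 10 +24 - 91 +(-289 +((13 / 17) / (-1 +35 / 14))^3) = -3237793703 / 4642785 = -697.38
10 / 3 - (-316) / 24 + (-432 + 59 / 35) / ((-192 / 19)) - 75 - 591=-4078481 / 6720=-606.92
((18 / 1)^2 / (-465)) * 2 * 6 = -1296 / 155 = -8.36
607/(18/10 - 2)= -3035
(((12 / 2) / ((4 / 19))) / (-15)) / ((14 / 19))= -2.58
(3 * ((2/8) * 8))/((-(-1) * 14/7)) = 3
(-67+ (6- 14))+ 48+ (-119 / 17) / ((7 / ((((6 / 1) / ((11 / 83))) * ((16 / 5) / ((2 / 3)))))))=-13437 / 55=-244.31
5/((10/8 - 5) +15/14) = -1.87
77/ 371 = 11/ 53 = 0.21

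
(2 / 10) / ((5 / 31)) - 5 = -94 / 25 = -3.76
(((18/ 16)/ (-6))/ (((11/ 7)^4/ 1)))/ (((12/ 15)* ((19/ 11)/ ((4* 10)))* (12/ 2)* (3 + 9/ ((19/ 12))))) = -12005/ 702768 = -0.02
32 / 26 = 16 / 13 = 1.23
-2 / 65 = -0.03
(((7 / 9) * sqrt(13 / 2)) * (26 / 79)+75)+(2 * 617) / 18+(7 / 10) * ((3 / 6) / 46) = 91 * sqrt(26) / 711+1188703 / 8280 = 144.22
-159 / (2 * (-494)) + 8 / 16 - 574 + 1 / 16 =-2265589 / 3952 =-573.28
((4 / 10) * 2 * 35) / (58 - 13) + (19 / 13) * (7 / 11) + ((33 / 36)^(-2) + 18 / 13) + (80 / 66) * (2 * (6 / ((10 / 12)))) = 1527649 / 70785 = 21.58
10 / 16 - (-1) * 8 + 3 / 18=211 / 24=8.79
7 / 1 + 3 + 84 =94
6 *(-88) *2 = -1056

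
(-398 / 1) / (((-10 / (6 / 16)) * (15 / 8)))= 199 / 25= 7.96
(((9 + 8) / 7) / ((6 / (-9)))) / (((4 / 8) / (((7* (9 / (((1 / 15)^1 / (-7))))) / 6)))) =16065 / 2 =8032.50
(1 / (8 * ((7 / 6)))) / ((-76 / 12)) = -9 / 532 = -0.02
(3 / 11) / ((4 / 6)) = 9 / 22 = 0.41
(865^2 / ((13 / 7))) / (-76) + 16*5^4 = 4642425 / 988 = 4698.81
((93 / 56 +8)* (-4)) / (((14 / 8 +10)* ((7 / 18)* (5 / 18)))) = -350568 / 11515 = -30.44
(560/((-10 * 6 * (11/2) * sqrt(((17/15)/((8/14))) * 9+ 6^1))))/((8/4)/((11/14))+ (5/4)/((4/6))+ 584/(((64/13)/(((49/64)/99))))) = -57344 * sqrt(265)/14339945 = -0.07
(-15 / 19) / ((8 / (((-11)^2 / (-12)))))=605 / 608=1.00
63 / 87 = 21 / 29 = 0.72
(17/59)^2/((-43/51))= -14739/149683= -0.10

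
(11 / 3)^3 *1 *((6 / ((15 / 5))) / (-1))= -98.59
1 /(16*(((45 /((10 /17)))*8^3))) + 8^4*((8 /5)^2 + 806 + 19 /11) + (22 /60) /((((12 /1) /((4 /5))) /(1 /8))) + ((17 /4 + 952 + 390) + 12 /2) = 572215936611859 /172339200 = 3320288.92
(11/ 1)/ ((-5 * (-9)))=11/ 45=0.24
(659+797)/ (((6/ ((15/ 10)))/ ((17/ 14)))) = 442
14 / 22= 7 / 11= 0.64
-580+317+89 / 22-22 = -6181 / 22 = -280.95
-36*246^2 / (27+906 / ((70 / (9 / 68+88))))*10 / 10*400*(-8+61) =-36640743552000 / 926363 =-39553332.28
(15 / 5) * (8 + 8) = 48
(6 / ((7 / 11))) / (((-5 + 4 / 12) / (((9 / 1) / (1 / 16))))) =-14256 / 49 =-290.94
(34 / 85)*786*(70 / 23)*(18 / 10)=198072 / 115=1722.37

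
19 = 19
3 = 3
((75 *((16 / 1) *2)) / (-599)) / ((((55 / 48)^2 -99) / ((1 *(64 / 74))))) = 176947200 / 4988248573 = 0.04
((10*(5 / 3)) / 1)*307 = 15350 / 3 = 5116.67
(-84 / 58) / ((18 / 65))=-455 / 87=-5.23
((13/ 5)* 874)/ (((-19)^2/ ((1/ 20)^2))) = 0.02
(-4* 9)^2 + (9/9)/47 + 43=62934/47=1339.02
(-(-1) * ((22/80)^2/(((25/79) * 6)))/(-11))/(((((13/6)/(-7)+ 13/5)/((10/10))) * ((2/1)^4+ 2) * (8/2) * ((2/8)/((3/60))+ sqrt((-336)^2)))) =-553/8588736000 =-0.00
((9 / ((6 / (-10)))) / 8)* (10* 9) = -675 / 4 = -168.75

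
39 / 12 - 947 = -3775 / 4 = -943.75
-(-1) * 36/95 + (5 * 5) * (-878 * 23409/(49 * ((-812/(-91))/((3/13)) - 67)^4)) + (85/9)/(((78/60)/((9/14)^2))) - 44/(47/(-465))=3472260472041/8219752450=422.43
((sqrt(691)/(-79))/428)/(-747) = sqrt(691)/25257564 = 0.00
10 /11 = 0.91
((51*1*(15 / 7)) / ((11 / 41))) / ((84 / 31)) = 150.33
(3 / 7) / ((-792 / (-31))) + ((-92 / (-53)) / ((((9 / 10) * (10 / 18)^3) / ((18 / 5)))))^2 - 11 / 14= 18991134822901 / 11587125000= 1638.99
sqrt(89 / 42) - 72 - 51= -121.54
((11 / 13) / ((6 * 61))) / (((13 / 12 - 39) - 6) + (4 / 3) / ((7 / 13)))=-154 / 2760433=-0.00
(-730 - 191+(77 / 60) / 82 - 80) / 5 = -4924843 / 24600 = -200.20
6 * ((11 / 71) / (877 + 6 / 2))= 3 / 2840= 0.00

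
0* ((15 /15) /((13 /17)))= 0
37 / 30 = 1.23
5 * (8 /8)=5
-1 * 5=-5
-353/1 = -353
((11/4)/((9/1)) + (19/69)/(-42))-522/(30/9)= -4529603/28980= -156.30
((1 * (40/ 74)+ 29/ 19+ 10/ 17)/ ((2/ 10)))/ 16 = 158655/ 191216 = 0.83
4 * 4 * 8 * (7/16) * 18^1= 1008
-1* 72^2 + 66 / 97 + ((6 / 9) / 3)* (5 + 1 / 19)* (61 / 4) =-28563902 / 5529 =-5166.20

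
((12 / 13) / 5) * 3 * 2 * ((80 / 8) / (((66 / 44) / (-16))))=-1536 / 13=-118.15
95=95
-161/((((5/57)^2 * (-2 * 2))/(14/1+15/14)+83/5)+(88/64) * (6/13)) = -28696662540/3071536259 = -9.34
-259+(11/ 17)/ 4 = -258.84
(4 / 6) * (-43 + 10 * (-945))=-6328.67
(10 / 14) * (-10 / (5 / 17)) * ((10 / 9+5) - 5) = -1700 / 63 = -26.98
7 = 7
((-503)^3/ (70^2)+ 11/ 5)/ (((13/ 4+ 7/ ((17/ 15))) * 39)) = -2163296699/ 30623775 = -70.64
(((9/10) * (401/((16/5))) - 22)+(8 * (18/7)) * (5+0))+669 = 193231/224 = 862.64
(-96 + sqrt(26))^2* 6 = 49577.93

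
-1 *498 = -498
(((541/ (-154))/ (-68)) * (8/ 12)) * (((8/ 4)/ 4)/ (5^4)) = 541/ 19635000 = 0.00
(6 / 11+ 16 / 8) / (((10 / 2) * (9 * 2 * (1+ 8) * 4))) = 0.00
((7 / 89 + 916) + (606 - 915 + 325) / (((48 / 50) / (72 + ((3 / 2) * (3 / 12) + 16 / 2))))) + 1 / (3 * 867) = 2088644105 / 925956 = 2255.66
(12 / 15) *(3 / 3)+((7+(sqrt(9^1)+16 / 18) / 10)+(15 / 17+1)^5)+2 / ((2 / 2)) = 4321907749 / 127787130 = 33.82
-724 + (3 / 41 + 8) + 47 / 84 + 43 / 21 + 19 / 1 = -797079 / 1148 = -694.32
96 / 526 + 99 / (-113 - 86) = -16485 / 52337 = -0.31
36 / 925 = 0.04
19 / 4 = 4.75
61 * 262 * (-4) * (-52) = 3324256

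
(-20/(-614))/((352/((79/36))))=395/1945152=0.00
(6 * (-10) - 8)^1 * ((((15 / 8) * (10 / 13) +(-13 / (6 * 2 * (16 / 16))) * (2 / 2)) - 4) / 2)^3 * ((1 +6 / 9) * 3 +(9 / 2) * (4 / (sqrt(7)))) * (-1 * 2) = -97351792 * sqrt(7) / 46137 - 243379480 / 59319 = -9685.58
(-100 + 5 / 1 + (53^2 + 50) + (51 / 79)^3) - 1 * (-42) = 1383600085 / 493039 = 2806.27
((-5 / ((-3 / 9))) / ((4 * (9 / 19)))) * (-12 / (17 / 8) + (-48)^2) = 309320 / 17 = 18195.29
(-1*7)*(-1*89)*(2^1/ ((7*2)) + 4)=2581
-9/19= -0.47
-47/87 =-0.54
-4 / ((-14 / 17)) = 34 / 7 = 4.86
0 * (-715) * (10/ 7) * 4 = 0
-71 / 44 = -1.61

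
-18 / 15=-6 / 5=-1.20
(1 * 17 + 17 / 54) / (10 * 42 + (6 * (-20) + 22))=935 / 17388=0.05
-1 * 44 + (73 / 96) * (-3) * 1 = -1481 / 32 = -46.28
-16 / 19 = -0.84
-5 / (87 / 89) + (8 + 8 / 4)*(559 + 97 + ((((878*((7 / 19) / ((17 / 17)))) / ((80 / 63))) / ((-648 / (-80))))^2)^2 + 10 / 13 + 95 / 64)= 9788359.75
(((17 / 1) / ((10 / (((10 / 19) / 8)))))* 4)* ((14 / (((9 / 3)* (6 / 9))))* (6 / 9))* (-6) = -238 / 19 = -12.53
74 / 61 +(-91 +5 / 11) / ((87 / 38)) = -745970 / 19459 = -38.34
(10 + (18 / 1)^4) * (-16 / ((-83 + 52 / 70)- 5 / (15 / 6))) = 58792160 / 2949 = 19936.30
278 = 278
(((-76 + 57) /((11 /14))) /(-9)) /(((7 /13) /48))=7904 /33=239.52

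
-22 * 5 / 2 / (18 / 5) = -275 / 18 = -15.28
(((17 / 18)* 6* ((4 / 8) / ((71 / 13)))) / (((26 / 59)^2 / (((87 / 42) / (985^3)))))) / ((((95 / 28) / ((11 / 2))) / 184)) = 434181649 / 251394199314375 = 0.00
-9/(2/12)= -54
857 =857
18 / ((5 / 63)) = 1134 / 5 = 226.80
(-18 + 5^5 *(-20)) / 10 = -31259 / 5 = -6251.80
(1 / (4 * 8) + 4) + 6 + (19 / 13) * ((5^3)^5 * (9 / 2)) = 83496093754173 / 416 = 200711763832.15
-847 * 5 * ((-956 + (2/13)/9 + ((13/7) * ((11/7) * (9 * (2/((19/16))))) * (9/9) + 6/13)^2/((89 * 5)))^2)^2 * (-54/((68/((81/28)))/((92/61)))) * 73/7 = 9862414798022393486913191707717506712622210833449376971540363832/78634360103834914532556248513817508422542422125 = 125421187188390612.38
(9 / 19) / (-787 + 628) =-0.00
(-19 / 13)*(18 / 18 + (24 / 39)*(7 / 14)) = -1.91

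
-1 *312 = -312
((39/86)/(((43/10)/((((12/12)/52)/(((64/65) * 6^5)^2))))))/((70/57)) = 80275/2849409582759936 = 0.00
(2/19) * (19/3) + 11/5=43/15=2.87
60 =60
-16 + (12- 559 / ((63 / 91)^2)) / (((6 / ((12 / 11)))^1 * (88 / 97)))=-9696667 / 39204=-247.34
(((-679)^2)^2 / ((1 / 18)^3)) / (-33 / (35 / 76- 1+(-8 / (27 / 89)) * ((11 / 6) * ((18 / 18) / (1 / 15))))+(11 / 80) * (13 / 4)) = 590739249746559400865280 / 234622861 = 2517824764512437.69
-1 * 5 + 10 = 5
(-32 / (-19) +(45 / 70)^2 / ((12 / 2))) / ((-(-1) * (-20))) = -13057 / 148960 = -0.09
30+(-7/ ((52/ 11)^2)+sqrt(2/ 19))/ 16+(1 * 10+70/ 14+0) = sqrt(38)/ 304+1946033/ 43264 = 45.00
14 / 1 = 14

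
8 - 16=-8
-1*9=-9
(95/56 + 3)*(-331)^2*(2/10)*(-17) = -489847231/280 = -1749454.40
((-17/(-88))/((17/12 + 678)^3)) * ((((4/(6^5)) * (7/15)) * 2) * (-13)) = -3094/804782975401845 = -0.00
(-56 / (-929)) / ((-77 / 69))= -552 / 10219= -0.05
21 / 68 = 0.31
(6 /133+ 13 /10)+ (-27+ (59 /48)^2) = -36992527 /1532160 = -24.14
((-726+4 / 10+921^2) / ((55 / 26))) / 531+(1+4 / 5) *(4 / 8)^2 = 440970853 / 584100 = 754.96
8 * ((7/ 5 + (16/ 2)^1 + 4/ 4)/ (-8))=-52/ 5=-10.40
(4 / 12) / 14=1 / 42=0.02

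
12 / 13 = 0.92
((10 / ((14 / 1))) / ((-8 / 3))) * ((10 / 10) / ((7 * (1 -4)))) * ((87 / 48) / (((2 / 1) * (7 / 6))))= 435 / 43904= 0.01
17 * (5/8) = 85/8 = 10.62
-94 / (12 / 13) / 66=-1.54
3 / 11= 0.27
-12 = -12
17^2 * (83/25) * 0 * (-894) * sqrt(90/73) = 0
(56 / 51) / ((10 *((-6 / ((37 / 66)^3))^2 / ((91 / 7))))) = 233481103219 / 189690815286720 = 0.00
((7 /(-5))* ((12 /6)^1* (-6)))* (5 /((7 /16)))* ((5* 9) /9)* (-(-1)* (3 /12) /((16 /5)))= 75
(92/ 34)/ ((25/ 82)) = 3772/ 425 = 8.88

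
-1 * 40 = -40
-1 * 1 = -1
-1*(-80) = 80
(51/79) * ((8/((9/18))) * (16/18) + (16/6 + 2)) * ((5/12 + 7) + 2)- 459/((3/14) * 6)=-344369/1422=-242.17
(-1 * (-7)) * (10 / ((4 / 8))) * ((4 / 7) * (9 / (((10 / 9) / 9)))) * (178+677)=4986360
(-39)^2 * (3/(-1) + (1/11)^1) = -48672/11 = -4424.73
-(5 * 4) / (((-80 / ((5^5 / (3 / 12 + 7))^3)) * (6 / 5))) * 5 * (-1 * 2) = -166837935.82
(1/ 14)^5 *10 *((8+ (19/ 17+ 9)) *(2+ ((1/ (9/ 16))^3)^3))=112417278655/ 1860393188178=0.06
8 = 8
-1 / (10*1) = -1 / 10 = -0.10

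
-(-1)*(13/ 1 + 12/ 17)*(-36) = -8388/ 17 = -493.41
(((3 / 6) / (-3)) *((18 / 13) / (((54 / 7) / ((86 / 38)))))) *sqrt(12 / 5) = -301 *sqrt(15) / 11115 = -0.10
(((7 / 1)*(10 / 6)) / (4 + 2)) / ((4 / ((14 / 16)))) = 245 / 576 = 0.43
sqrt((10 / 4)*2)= sqrt(5)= 2.24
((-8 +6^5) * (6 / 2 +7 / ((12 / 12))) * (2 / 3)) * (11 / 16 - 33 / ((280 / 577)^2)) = -10615707047 / 1470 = -7221569.42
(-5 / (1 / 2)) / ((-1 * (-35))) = -2 / 7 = -0.29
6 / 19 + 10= 196 / 19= 10.32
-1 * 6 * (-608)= 3648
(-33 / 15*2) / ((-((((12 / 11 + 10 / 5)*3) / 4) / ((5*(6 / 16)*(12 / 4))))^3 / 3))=29648025 / 157216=188.58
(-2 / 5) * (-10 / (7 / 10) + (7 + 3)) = 1.71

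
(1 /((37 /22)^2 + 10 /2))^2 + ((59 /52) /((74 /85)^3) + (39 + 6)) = 14138321434809623 /302515557016608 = 46.74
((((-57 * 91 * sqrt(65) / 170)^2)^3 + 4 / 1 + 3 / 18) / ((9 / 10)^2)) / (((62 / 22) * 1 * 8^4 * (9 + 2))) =128365642709271232340512519 / 59581499728527360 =2154454709.84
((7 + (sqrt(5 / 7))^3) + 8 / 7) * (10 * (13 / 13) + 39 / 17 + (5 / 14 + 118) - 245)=-1551255 / 1666 - 136075 * sqrt(35) / 11662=-1000.16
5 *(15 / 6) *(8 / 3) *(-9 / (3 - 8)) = 60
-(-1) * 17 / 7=17 / 7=2.43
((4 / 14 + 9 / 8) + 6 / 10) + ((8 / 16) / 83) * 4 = 2.03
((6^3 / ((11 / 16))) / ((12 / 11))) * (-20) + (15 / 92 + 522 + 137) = -469277 / 92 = -5100.84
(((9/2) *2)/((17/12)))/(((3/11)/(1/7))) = 396/119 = 3.33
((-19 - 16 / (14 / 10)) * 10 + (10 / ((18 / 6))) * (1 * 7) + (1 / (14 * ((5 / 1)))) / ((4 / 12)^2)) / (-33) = 58973 / 6930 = 8.51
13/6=2.17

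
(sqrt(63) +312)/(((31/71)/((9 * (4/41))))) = 7668 * sqrt(7)/1271 +797472/1271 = 643.40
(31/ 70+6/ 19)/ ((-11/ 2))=-1009/ 7315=-0.14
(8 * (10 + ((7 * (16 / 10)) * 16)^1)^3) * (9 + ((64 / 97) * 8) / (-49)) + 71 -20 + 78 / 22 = 629748293766104 / 1307075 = 481799662.43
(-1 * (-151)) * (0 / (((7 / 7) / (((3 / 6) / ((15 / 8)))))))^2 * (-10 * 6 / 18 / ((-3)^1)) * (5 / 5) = 0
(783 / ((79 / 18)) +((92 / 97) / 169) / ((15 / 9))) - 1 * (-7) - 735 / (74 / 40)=-50765117617 / 239583695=-211.89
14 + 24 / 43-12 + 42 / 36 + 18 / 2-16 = -3.28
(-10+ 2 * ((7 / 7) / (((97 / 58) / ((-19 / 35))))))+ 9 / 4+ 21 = 171119 / 13580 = 12.60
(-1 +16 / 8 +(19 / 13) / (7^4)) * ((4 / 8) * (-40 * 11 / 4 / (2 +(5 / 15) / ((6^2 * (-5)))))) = -927590400 / 33678827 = -27.54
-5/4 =-1.25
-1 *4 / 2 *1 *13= -26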